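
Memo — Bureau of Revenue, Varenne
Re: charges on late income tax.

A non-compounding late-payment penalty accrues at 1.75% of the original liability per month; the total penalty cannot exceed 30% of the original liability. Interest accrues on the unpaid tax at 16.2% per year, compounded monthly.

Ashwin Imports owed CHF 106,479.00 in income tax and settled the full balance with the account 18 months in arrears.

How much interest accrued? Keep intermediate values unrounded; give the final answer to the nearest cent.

CHF 29,068.50

Interest (16.2%/yr ÷ 12 = 1.35%/month): CHF 106,479.00 × ((1 + 0.0135)^18 − 1) = CHF 29,068.5020…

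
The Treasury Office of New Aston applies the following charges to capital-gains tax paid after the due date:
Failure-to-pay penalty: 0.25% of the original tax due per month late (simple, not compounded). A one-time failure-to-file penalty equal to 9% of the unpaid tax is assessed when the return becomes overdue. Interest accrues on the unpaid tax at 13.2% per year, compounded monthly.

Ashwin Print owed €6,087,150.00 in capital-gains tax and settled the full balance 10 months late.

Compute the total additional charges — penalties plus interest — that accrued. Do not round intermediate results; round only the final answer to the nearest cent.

€1,403,744.49

Failure-to-file penalty: 9% × €6,087,150.00 = €547,843.50
Failure-to-pay penalty: 10 × 0.25% × €6,087,150.00 = €152,178.75
Interest (13.2%/yr ÷ 12 = 1.1%/month): €6,087,150.00 × ((1 + 0.011)^10 − 1) = €703,722.2363…
Penalties + interest = €700,022.2500 + €703,722.2363… = €1,403,744.49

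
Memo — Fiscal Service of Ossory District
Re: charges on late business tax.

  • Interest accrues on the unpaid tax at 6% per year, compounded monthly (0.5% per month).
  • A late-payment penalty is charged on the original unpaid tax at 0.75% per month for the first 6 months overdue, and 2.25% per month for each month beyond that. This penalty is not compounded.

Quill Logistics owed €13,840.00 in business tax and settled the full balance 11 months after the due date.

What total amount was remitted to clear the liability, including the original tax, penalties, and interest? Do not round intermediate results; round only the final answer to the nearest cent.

€16,800.32

Penalty, months 1–6: 6 × 0.75% × €13,840.00 = €622.80
Penalty, months 7–11: 5 × 2.25% × €13,840.00 = €1,557.00
Interest: €13,840.00 × ((1 + 0.005)^11 − 1) = €13,840.00 × 0.0563958… = €780.5183…
Total = €13,840.00 + €2,179.8000 + €780.5183… = €16,800.32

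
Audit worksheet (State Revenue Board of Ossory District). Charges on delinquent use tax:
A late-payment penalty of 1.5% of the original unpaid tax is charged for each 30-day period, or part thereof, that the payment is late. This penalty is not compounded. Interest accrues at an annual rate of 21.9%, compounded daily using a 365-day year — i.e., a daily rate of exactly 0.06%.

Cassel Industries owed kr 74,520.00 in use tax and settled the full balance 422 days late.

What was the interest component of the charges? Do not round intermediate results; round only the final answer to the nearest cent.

kr 21,464.97

Interest: kr 74,520.00 × ((1 + 0.0006)^422 − 1) = kr 74,520.00 × 0.28804307… = kr 21,464.9699…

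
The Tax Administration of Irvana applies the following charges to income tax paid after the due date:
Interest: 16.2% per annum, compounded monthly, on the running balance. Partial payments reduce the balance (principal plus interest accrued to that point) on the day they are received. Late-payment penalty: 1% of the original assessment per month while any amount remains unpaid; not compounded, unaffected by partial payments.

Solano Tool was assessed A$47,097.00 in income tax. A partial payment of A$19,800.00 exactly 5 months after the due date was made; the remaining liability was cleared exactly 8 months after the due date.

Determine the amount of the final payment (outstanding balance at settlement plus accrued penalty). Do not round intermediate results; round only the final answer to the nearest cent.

Monthly rate = 16.2% ÷ 12 = 1.35%
Balance at month 5: A$47,097.0000 × (1 + 0.0135)^5 = A$50,363.0484…
After A$19,800.00 payment: A$50,363.0484… − A$19,800.00 = A$30,563.0484…
Balance at month 8: A$30,563.0484… × (1 + 0.0135)^3 = A$31,817.6374…
Penalty: 8 × 1% × A$47,097.00 = A$3,767.76
Final settlement = outstanding balance + penalty = A$31,817.6374… + A$3,767.76 = A$35,585.40

A$35,585.40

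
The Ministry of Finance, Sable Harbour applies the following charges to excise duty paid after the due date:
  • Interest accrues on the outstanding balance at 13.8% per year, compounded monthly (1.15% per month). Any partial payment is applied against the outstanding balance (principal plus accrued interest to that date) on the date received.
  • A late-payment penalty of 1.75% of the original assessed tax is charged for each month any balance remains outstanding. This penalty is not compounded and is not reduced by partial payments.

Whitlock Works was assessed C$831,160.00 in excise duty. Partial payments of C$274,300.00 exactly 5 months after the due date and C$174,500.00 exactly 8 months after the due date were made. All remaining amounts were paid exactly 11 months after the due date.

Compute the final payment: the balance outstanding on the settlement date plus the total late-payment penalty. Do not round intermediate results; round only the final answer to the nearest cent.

C$628,190.13

Balance at month 5: C$831,160.0000 × (1 + 0.0115)^5 = C$880,063.6229…
After C$274,300.00 payment: C$880,063.6229… − C$274,300.00 = C$605,763.6229…
Balance at month 8: C$605,763.6229… × (1 + 0.0115)^3 = C$626,903.7259…
After C$174,500.00 payment: C$626,903.7259… − C$174,500.00 = C$452,403.7259…
Balance at month 11: C$452,403.7259… × (1 + 0.0115)^3 = C$468,191.8336…
Penalty: 11 × 1.75% × C$831,160.00 = C$159,998.30
Final settlement = outstanding balance + penalty = C$468,191.8336… + C$159,998.30 = C$628,190.13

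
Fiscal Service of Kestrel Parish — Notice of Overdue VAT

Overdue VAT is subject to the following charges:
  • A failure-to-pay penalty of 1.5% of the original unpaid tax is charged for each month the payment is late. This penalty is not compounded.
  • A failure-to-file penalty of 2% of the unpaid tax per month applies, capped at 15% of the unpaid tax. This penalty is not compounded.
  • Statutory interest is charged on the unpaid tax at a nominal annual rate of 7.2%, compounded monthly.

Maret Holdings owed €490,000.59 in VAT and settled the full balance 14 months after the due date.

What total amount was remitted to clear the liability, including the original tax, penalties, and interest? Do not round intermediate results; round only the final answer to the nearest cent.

Failure-to-file: 14 × 2% × €490,000.59 = €137,200.17…, capped at 15% × €490,000.59 = €73,500.09…
Failure-to-pay penalty = 1.5% × €490,000.59 × 14 mo = €102,900.12…
Interest (7.2%/yr ÷ 12 = 0.6%/month): €490,000.59 × ((1 + 0.006)^14 − 1) = €42,804.4607…
Total = €490,000.59 + €176,400.2124 + €42,804.4607… = €709,205.26

€709,205.26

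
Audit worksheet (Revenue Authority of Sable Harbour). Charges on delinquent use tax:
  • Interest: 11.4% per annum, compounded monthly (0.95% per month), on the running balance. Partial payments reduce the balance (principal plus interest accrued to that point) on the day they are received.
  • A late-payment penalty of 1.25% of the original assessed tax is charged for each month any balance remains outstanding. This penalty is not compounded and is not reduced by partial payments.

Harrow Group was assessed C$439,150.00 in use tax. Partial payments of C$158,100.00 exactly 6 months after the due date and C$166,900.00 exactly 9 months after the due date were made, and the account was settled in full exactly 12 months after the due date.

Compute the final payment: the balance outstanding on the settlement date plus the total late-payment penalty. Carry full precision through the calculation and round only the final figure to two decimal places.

Balance at month 6: C$439,150.0000 × (1 + 0.0095)^6 = C$464,783.6335…
After C$158,100.00 payment: C$464,783.6335… − C$158,100.00 = C$306,683.6335…
Balance at month 9: C$306,683.6335… × (1 + 0.0095)^3 = C$315,507.4146…
After C$166,900.00 payment: C$315,507.4146… − C$166,900.00 = C$148,607.4146…
Balance at month 12: C$148,607.4146… × (1 + 0.0095)^3 = C$152,883.0888…
Penalty: 12 × 1.25% × C$439,150.00 = C$65,872.50
Final settlement = outstanding balance + penalty = C$152,883.0888… + C$65,872.50 = C$218,755.59

C$218,755.59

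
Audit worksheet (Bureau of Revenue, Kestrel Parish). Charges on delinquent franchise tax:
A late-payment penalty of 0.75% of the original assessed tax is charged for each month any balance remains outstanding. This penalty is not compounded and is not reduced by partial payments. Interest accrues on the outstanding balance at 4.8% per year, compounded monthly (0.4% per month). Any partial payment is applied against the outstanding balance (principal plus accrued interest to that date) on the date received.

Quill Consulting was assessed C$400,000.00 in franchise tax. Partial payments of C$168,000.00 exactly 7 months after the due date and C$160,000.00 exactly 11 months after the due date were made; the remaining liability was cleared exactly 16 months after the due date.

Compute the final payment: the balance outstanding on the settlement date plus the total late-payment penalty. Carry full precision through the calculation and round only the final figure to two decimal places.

C$137,011.14

Balance at month 7: C$400,000.0000 × (1 + 0.004)^7 = C$411,335.2996…
After C$168,000.00 payment: C$411,335.2996… − C$168,000.00 = C$243,335.2996…
Balance at month 11: C$243,335.2996… × (1 + 0.004)^4 = C$247,252.0869…
After C$160,000.00 payment: C$247,252.0869… − C$160,000.00 = C$87,252.0869…
Balance at month 16: C$87,252.0869… × (1 + 0.004)^5 = C$89,011.1450…
Penalty: 16 × 0.75% × C$400,000.00 = C$48,000.00
Final settlement = outstanding balance + penalty = C$89,011.1450… + C$48,000.00 = C$137,011.14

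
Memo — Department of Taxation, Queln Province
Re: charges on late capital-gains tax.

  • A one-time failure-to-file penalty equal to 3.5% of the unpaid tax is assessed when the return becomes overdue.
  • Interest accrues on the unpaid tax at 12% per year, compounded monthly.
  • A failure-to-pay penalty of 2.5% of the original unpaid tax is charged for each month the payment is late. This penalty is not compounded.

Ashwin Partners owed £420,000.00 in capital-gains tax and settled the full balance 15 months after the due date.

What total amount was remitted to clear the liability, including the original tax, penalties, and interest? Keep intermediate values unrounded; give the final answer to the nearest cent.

£659,806.96

Failure-to-file penalty: 3.5% × £420,000.00 = £14,700.00
Failure-to-pay penalty: 15 × 2.5% × £420,000.00 = £157,500.00
Interest (12%/yr ÷ 12 = 1%/month): £420,000.00 × ((1 + 0.01)^15 − 1) = £67,606.9613…
Total = £420,000.00 + £172,200.0000 + £67,606.9613… = £659,806.96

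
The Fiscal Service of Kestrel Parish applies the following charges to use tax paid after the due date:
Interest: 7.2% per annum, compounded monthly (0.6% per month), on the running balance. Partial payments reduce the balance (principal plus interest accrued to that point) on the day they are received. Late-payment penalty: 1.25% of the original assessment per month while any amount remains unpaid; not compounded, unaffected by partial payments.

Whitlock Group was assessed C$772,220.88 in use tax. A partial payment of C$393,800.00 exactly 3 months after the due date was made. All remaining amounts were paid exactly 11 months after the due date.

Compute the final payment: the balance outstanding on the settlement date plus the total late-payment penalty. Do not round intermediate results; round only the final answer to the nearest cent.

C$517,820.53

Balance at month 3: C$772,220.8800 × (1 + 0.006)^3 = C$786,204.4225…
After C$393,800.00 payment: C$786,204.4225… − C$393,800.00 = C$392,404.4225…
Balance at month 11: C$392,404.4225… × (1 + 0.006)^8 = C$411,640.1607…
Penalty: 11 × 1.25% × C$772,220.88 = C$106,180.37…
Final settlement = outstanding balance + penalty = C$411,640.1607… + C$106,180.37… = C$517,820.53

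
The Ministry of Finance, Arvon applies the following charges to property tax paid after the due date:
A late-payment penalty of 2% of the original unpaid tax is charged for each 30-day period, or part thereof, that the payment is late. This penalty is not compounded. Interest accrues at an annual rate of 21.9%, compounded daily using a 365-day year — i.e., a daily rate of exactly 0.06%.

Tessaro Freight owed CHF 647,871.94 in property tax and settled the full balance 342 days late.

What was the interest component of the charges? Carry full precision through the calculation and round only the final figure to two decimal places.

Interest: CHF 647,871.94 × ((1 + 0.0006)^342 − 1) = CHF 647,871.94 × 0.22769505… = CHF 147,517.2309…

CHF 147,517.23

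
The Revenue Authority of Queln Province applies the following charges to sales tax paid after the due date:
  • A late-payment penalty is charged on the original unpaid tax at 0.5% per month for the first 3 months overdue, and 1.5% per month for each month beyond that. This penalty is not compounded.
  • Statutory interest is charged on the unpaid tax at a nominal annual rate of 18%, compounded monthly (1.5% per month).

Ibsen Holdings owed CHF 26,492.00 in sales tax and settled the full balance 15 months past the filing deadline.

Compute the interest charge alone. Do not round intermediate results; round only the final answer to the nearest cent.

CHF 6,629.15

Interest: CHF 26,492.00 × ((1 + 0.015)^15 − 1) = CHF 26,492.00 × 0.2502321… = CHF 6,629.1479…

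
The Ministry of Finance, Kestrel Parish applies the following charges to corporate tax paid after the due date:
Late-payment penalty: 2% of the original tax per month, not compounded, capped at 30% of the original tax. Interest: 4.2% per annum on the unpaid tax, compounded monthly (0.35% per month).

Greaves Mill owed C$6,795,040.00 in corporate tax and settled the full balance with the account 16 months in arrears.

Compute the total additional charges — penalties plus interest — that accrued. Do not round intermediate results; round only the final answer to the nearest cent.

C$2,429,187.97

Penalty (uncapped): 16 × 2% × C$6,795,040.00 = C$2,174,412.80; cap = 30% × C$6,795,040.00 = C$2,038,512.00 → penalty = C$2,038,512.00
Interest: C$6,795,040.00 × ((1 + 0.0035)^16 − 1) = C$6,795,040.00 × 0.0574943… = C$390,675.9692…
Penalties + interest = C$2,038,512.0000 + C$390,675.9692… = C$2,429,187.97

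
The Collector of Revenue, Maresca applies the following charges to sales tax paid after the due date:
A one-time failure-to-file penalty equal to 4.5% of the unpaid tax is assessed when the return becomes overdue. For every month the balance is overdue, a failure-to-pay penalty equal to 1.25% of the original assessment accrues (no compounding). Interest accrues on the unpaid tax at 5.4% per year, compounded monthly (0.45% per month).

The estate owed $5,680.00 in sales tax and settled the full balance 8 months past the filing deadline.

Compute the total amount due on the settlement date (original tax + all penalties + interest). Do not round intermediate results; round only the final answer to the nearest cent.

Failure-to-file penalty: 4.5% × $5,680.00 = $255.60
Failure-to-pay penalty: 8 × 1.25% × $5,680.00 = $568.00
Interest: $5,680.00 × ((1 + 0.0045)^8 − 1) = $5,680.00 × 0.0365721… = $207.7297…
Total = $5,680.00 + $823.6000 + $207.7297… = $6,711.33

$6,711.33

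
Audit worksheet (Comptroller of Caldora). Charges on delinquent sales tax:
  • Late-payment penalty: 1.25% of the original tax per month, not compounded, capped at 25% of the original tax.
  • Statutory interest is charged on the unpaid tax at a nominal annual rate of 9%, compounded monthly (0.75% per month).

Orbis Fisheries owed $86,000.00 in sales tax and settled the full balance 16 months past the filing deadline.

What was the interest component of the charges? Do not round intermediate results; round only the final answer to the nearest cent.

Interest: $86,000.00 × ((1 + 0.0075)^16 − 1) = $86,000.00 × 0.1269921… = $10,921.3218…

$10,921.32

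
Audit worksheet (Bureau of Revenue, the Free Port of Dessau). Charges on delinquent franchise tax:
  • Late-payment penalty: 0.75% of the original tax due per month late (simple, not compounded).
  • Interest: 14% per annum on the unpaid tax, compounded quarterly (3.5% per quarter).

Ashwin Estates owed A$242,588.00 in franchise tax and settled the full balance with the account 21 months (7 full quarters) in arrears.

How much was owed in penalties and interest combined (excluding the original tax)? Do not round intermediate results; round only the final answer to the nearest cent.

A$104,259.29

Late-payment penalty = 0.75% × A$242,588.00 × 21 mo = A$38,207.61
Interest: A$242,588.00 × ((1 + 0.035)^7 − 1) = A$242,588.00 × 0.2722793… = A$66,051.6818…
Penalties + interest = A$38,207.6100 + A$66,051.6818… = A$104,259.29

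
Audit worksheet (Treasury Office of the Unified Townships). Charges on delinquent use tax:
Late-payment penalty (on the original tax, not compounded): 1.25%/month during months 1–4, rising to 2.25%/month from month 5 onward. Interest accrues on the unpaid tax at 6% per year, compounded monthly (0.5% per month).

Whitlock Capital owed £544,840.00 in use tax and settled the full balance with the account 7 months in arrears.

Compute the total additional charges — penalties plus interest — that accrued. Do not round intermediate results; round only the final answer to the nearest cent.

£83,376.54

Penalty, months 1–4: 4 × 1.25% × £544,840.00 = £27,242.00
Penalty, months 5–7: 3 × 2.25% × £544,840.00 = £36,776.70
Interest: £544,840.00 × ((1 + 0.005)^7 − 1) = £544,840.00 × 0.0355294… = £19,357.8366…
Penalties + interest = £64,018.7000 + £19,357.8366… = £83,376.54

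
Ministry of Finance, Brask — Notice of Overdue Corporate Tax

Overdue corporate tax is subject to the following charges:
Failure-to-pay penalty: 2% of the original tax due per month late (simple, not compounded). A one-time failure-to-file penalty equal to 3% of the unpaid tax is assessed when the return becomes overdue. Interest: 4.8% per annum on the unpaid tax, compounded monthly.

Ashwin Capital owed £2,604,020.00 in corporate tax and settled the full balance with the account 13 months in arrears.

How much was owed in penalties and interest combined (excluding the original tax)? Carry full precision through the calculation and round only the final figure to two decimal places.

Failure-to-file penalty: 3% × £2,604,020.00 = £78,120.60
Failure-to-pay penalty: 13 × 2% × £2,604,020.00 = £677,045.20
Interest (4.8%/yr ÷ 12 = 0.4%/month): £2,604,020.00 × ((1 + 0.004)^13 − 1) = £138,707.0010…
Penalties + interest = £755,165.8000 + £138,707.0010… = £893,872.80

£893,872.80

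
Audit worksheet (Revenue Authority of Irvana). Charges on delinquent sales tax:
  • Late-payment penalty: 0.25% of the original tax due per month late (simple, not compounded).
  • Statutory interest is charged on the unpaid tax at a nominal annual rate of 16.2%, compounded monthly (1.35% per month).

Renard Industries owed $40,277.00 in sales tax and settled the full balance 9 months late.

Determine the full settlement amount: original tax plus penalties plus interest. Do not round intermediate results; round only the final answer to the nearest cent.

Late-payment penalty: 9 × 0.25% × $40,277.00 = $906.23…
Interest: $40,277.00 × ((1 + 0.0135)^9 − 1) = $40,277.00 × 0.1282719… = $5,166.4079…
Total = $40,277.00 + $906.2325 + $5,166.4079… = $46,349.64

$46,349.64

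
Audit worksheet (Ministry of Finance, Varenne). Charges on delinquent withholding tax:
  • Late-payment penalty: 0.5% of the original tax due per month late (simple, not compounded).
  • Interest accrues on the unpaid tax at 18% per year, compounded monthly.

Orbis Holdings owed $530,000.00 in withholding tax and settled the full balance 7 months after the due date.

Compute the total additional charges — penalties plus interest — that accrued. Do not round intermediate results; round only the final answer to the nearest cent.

Late-payment penalty: 7 × 0.5% × $530,000.00 = $18,550.00
Interest (18%/yr ÷ 12 = 1.5%/month): $530,000.00 × ((1 + 0.015)^7 − 1) = $58,217.8038…
Penalties + interest = $18,550.0000 + $58,217.8038… = $76,767.80

$76,767.80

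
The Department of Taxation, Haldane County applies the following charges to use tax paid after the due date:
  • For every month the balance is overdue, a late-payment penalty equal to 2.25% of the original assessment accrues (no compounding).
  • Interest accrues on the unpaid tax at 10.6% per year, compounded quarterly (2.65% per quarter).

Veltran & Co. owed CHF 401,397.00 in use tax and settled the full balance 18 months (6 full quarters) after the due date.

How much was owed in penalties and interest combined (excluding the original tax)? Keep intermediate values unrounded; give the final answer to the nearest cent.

Late-payment penalty: 18 × 2.25% × CHF 401,397.00 = CHF 162,565.79…
Interest: CHF 401,397.00 × ((1 + 0.0265)^6 − 1) = CHF 401,397.00 × 0.1699134… = CHF 68,202.7365…
Penalties + interest = CHF 162,565.7850 + CHF 68,202.7365… = CHF 230,768.52

CHF 230,768.52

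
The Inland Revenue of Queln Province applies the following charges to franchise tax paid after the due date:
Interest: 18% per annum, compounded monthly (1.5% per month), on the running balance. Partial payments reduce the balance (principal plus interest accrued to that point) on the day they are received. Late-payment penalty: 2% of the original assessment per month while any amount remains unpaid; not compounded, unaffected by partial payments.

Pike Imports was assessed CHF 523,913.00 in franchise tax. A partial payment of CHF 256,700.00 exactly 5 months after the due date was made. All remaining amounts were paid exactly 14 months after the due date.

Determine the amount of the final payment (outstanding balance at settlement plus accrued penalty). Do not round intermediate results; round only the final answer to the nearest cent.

CHF 498,520.27

Balance at month 5: CHF 523,913.0000 × (1 + 0.015)^5 = CHF 564,403.0943…
After CHF 256,700.00 payment: CHF 564,403.0943… − CHF 256,700.00 = CHF 307,703.0943…
Balance at month 14: CHF 307,703.0943… × (1 + 0.015)^9 = CHF 351,824.6335…
Penalty: 14 × 2% × CHF 523,913.00 = CHF 146,695.64
Final settlement = outstanding balance + penalty = CHF 351,824.6335… + CHF 146,695.64 = CHF 498,520.27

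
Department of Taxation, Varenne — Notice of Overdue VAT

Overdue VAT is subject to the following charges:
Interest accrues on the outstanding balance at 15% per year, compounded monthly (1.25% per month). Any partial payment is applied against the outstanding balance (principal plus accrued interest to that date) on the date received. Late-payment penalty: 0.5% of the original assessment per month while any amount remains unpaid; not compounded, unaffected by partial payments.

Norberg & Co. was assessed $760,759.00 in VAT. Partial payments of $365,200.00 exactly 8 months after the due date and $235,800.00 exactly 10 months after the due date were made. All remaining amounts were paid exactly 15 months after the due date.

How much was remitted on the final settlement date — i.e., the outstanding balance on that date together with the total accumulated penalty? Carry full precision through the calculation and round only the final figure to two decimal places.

Balance at month 8: $760,759.0000 × (1 + 0.0125)^8 = $840,247.7418…
After $365,200.00 payment: $840,247.7418… − $365,200.00 = $475,047.7418…
Balance at month 10: $475,047.7418… × (1 + 0.0125)^2 = $486,998.1616…
After $235,800.00 payment: $486,998.1616… − $235,800.00 = $251,198.1616…
Balance at month 15: $251,198.1616… × (1 + 0.0125)^5 = $267,295.4808…
Penalty: 15 × 0.5% × $760,759.00 = $57,056.93…
Final settlement = outstanding balance + penalty = $267,295.4808… + $57,056.93… = $324,352.41

$324,352.41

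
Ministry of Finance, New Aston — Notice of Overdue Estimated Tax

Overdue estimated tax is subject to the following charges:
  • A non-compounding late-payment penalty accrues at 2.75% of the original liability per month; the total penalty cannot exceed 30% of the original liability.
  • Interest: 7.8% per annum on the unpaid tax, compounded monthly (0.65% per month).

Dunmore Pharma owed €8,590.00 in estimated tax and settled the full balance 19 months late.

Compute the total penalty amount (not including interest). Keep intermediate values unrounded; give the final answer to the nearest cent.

Penalty (uncapped): 19 × 2.75% × €8,590.00 = €4,488.28…; cap = 30% × €8,590.00 = €2,577.00 → penalty = €2,577.00

€2,577.00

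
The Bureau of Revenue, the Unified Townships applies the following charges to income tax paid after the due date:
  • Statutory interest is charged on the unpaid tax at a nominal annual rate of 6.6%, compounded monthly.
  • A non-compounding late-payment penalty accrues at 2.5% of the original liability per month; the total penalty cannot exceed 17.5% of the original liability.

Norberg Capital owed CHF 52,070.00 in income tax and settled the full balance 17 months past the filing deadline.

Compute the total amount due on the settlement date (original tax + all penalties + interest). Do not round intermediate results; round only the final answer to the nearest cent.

CHF 66,271.02

Penalty (uncapped): 17 × 2.5% × CHF 52,070.00 = CHF 22,129.75; cap = 17.5% × CHF 52,070.00 = CHF 9,112.25 → penalty = CHF 9,112.25
Interest (6.6%/yr ÷ 12 = 0.55%/month): CHF 52,070.00 × ((1 + 0.0055)^17 − 1) = CHF 5,088.7670…
Total = CHF 52,070.00 + CHF 9,112.2500 + CHF 5,088.7670… = CHF 66,271.02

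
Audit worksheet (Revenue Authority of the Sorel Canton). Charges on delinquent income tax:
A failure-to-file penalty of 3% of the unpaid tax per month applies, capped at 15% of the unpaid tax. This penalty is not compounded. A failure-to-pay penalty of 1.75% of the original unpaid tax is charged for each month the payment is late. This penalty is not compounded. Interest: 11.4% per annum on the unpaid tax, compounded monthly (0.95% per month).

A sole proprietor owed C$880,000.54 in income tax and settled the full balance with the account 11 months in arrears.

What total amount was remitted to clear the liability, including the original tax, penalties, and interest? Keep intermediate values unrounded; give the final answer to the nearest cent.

Failure-to-file: 11 × 3% × C$880,000.54 = C$290,400.18…, capped at 15% × C$880,000.54 = C$132,000.08…
Failure-to-pay penalty: 11 × 1.75% × C$880,000.54 = C$169,400.10…
Interest: C$880,000.54 × ((1 + 0.0095)^11 − 1) = C$880,000.54 × 0.1096079… = C$96,455.0471…
Total = C$880,000.54 + C$301,400.1850… + C$96,455.0471… = C$1,277,855.77

C$1,277,855.77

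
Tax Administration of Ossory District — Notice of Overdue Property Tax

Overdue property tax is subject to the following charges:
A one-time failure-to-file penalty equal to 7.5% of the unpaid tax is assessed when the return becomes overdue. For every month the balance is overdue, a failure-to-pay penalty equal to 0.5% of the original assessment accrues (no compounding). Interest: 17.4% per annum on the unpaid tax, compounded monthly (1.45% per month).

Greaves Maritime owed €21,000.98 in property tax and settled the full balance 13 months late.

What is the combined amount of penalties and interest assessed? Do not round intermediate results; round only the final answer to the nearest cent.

€7,262.22

Failure-to-file penalty: 7.5% × €21,000.98 = €1,575.07…
Failure-to-pay penalty = 0.5% × €21,000.98 × 13 mo = €1,365.06…
Interest: €21,000.98 × ((1 + 0.0145)^13 − 1) = €21,000.98 × 0.2058039… = €4,322.0826…
Penalties + interest = €2,940.1372 + €4,322.0826… = €7,262.22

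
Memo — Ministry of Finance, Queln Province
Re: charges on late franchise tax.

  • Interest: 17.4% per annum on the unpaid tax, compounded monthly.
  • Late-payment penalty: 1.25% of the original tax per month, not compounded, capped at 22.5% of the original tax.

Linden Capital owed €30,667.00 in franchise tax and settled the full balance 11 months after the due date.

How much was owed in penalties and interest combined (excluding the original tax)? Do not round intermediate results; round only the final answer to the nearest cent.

€9,478.61

Penalty: 11 × 1.25% × €30,667.00 = €4,216.71… (below the 22.5% cap of €6,900.08…)
Interest (17.4%/yr ÷ 12 = 1.45%/month): €30,667.00 × ((1 + 0.0145)^11 − 1) = €5,261.8948…
Penalties + interest = €4,216.7125 + €5,261.8948… = €9,478.61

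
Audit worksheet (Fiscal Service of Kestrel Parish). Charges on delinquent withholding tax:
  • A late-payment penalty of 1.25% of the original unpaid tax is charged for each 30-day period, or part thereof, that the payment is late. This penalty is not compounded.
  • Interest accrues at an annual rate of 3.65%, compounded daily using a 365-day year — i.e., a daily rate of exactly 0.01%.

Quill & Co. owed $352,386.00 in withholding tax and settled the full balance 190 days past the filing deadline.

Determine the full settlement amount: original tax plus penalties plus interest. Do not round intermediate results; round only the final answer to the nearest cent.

Penalty periods: ⌈190/30⌉ = 7; penalty = 7 × 1.25% × $352,386.00 = $30,833.78…
Interest: $352,386.00 × ((1 + 0.0001)^190 − 1) = $352,386.00 × 0.01918068… = $6,759.0033…
Total = $352,386.00 + $30,833.7750 + $6,759.0033… = $389,978.78

$389,978.78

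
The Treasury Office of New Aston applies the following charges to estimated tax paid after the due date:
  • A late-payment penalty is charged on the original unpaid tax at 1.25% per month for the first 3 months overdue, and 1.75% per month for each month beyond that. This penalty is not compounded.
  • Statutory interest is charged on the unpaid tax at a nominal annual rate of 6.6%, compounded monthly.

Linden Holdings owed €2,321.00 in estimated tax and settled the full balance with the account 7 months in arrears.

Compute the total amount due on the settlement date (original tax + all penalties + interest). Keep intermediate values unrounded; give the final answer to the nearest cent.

Penalty, months 1–3: 3 × 1.25% × €2,321.00 = €87.04…
Penalty, months 4–7: 4 × 1.75% × €2,321.00 = €162.47
Interest (6.6%/yr ÷ 12 = 0.55%/month): €2,321.00 × ((1 + 0.0055)^7 − 1) = €90.8465…
Total = €2,321.00 + €249.5075 + €90.8465… = €2,661.35

€2,661.35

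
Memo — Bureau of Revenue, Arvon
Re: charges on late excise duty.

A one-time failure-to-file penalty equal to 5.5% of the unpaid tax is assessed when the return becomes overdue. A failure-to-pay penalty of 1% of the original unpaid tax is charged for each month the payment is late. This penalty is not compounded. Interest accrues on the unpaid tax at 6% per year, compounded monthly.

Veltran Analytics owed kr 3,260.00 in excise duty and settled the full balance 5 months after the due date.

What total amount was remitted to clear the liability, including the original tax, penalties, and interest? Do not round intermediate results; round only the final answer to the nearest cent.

kr 3,684.62

Failure-to-file penalty: 5.5% × kr 3,260.00 = kr 179.30
Failure-to-pay penalty = 1% × kr 3,260.00 × 5 mo = kr 163.00
Interest (6%/yr ÷ 12 = 0.5%/month): kr 3,260.00 × ((1 + 0.005)^5 − 1) = kr 82.3191…
Total = kr 3,260.00 + kr 342.3000 + kr 82.3191… = kr 3,684.62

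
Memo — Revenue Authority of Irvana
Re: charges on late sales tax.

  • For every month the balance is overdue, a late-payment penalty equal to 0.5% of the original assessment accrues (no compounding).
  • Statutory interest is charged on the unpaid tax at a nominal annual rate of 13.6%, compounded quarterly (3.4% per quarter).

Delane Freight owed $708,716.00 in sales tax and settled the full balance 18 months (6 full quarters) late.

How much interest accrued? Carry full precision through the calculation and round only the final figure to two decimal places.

Interest: $708,716.00 × ((1 + 0.034)^6 − 1) = $708,716.00 × 0.2221464… = $157,438.7075…

$157,438.71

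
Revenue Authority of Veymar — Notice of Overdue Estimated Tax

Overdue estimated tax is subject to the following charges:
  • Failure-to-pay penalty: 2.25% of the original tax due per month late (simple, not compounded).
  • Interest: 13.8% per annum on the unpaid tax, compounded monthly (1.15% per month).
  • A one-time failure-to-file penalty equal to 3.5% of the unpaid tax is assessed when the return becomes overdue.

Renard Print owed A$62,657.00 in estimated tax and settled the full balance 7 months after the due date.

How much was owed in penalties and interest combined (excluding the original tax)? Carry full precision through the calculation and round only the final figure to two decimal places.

A$17,282.75

Failure-to-file penalty: 3.5% × A$62,657.00 = A$2,193.00…
Failure-to-pay penalty: 7 × 2.25% × A$62,657.00 = A$9,868.48…
Interest: A$62,657.00 × ((1 + 0.0115)^7 − 1) = A$62,657.00 × 0.0833311… = A$5,221.2765…
Penalties + interest = A$12,061.4725 + A$5,221.2765… = A$17,282.75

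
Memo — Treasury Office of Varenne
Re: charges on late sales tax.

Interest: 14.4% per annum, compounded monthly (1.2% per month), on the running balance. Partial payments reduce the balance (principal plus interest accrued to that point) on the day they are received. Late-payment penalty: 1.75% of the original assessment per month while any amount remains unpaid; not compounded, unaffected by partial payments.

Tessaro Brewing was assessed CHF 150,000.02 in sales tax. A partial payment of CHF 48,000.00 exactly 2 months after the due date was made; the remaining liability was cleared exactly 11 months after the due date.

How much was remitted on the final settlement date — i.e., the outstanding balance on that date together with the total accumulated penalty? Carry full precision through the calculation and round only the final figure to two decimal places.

CHF 146,466.91

Balance at month 2: CHF 150,000.0200 × (1 + 0.012)^2 = CHF 153,621.6205…
After CHF 48,000.00 payment: CHF 153,621.6205… − CHF 48,000.00 = CHF 105,621.6205…
Balance at month 11: CHF 105,621.6205… × (1 + 0.012)^9 = CHF 117,591.9085…
Penalty: 11 × 1.75% × CHF 150,000.02 = CHF 28,875.00…
Final settlement = outstanding balance + penalty = CHF 117,591.9085… + CHF 28,875.00… = CHF 146,466.91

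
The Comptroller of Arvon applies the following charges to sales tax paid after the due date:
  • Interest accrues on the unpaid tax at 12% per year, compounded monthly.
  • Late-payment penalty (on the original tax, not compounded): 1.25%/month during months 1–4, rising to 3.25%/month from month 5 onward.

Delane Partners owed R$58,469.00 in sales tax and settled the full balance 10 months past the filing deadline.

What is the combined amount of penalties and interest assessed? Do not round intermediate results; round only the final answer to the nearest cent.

Penalty, months 1–4: 4 × 1.25% × R$58,469.00 = R$2,923.45
Penalty, months 5–10: 6 × 3.25% × R$58,469.00 = R$11,401.46…
Interest (12%/yr ÷ 12 = 1%/month): R$58,469.00 × ((1 + 0.01)^10 − 1) = R$6,117.1511…
Penalties + interest = R$14,324.9050 + R$6,117.1511… = R$20,442.06

R$20,442.06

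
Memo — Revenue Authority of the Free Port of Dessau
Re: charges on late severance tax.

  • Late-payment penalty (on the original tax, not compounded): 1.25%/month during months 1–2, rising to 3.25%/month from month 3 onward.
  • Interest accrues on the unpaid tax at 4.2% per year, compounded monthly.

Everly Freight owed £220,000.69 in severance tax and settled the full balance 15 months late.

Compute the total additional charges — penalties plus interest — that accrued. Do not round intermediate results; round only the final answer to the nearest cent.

Penalty, months 1–2: 2 × 1.25% × £220,000.69 = £5,500.02…
Penalty, months 3–15: 13 × 3.25% × £220,000.69 = £92,950.29…
Interest (4.2%/yr ÷ 12 = 0.35%/month): £220,000.69 × ((1 + 0.0035)^15 − 1) = £11,837.3493…
Penalties + interest = £98,450.3088… + £11,837.3493… = £110,287.66

£110,287.66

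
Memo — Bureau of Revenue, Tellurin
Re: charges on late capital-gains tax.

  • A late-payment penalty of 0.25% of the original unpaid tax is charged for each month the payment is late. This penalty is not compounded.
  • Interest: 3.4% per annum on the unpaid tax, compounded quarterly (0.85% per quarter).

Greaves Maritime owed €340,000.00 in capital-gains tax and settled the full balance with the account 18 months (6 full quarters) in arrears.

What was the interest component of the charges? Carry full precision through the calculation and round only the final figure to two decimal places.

€17,712.68

Interest: €340,000.00 × ((1 + 0.0085)^6 − 1) = €340,000.00 × 0.0520961… = €17,712.6778…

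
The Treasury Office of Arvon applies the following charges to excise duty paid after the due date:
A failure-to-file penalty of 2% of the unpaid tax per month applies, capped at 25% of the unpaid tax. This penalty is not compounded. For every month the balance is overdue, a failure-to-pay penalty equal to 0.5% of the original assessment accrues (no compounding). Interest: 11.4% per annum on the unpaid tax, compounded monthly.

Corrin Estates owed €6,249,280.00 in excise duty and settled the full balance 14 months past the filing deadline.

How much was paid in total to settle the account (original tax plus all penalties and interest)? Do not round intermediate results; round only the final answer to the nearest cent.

Failure-to-file: 14 × 2% × €6,249,280.00 = €1,749,798.40, capped at 25% × €6,249,280.00 = €1,562,320.00
Failure-to-pay penalty: 14 × 0.5% × €6,249,280.00 = €437,449.60
Interest (11.4%/yr ÷ 12 = 0.95%/month): €6,249,280.00 × ((1 + 0.0095)^14 − 1) = €884,480.2514…
Total = €6,249,280.00 + €1,999,769.6000 + €884,480.2514… = €9,133,529.85

€9,133,529.85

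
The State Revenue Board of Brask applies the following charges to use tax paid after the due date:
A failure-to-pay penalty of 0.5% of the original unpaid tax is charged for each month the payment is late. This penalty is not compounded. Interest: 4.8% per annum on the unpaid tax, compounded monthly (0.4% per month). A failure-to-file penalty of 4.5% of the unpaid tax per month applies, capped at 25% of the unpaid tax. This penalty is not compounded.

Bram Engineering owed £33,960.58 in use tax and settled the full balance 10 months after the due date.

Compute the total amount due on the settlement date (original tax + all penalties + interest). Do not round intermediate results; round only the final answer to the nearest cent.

Failure-to-file: 10 × 4.5% × £33,960.58 = £15,282.26…, capped at 25% × £33,960.58 = £8,490.15…
Failure-to-pay penalty = 0.5% × £33,960.58 × 10 mo = £1,698.03…
Interest: £33,960.58 × ((1 + 0.004)^10 − 1) = £33,960.58 × 0.0407277… = £1,383.1375…
Total = £33,960.58 + £10,188.1740 + £1,383.1375… = £45,531.89

£45,531.89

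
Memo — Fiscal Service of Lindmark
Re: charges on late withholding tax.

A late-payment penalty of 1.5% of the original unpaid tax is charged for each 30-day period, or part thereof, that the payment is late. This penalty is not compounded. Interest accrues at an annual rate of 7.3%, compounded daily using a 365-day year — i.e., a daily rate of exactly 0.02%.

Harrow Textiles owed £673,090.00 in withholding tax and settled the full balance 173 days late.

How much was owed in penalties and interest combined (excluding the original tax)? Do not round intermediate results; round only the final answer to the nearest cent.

£84,272.19

Penalty periods: ⌈173/30⌉ = 6; penalty = 6 × 1.5% × £673,090.00 = £60,578.10
Interest: £673,090.00 × ((1 + 0.0002)^173 − 1) = £673,090.00 × 0.03520196… = £23,694.0889…
Penalties + interest = £60,578.1000 + £23,694.0889… = £84,272.19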